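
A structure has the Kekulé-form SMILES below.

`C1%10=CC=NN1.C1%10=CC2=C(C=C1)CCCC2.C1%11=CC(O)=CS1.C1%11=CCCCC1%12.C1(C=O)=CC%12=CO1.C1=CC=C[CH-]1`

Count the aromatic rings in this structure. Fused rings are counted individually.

The SMILES encodes a five-membered ring with two adjacent nitrogens (one bearing H, one in a double bond) and two double bonds; a six-membered carbon ring with three alternating C=C double bonds, fused to a saturated six-membered carbon ring; a five-membered ring of four carbons and one sulfur, with two C=C double bonds; a six-membered carbon ring with one C=C double bond; a five-membered ring of four carbons and one oxygen, with two C=C double bonds; a five-membered all-carbon ring bearing a negative charge on one carbon, with two C=C double bonds.
The 5-membered ring with two adjacent nitrogens (one N–H, one =N–) has a continuous p-orbital overlap around the ring; 2 ring double bonds (4 π electrons) plus a heteroatom lone pair (2) give 6 π electrons. That satisfies 4n+2 with n=1, so it is aromatic (pyrazole).
The 6-membered ring has a continuous p-orbital overlap around the ring; 3 ring double bonds give 6 π electrons. 6 = 4(1)+2, so it is aromatic (benzene ring).
The second 6-membered ring has four sp³ carbons, so it is not fully conjugated — not aromatic (cyclohexane ring).
The 5-membered ring with one sulfur is fully conjugated (every ring atom contributes a p orbital); 2 ring double bonds (4 π electrons) plus a heteroatom lone pair (2) give 6 π electrons. That satisfies 4n+2 with n=1, so it is aromatic (thiophene).
The third 6-membered ring has four sp³ carbons, so it is not fully conjugated — not aromatic (cyclohexene).
The 5-membered ring with one oxygen is planar and fully conjugated; 2 ring double bonds (4 π electrons) plus a heteroatom lone pair (2) give 6 π electrons. 6 = 4(1)+2, so it is aromatic (furan).
The 5-membered ring is fully conjugated (every ring atom contributes a p orbital); 2 ring double bonds (4 π electrons) plus the carbanion lone pair (2) give 6 π electrons. 6 = 4(1)+2, so it is aromatic (cyclopentadienyl anion).
5 of the 7 rings are aromatic. Total: 5.

5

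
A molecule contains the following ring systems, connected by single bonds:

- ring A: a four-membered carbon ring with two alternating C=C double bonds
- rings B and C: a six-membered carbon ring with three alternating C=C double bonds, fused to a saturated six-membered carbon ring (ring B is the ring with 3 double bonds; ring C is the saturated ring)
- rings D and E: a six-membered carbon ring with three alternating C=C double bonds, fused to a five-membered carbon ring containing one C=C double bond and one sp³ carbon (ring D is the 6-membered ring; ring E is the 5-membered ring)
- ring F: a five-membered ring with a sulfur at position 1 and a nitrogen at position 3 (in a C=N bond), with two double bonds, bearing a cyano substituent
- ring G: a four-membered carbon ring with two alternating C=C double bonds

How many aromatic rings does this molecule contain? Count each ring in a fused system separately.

Ring A has only sp² ring atoms; a planar conformation would have a fully conjugated π system of 4 electrons. But 4 = 4(1), which is 4n not 4n+2, so ring A is not aromatic (cyclobutadiene) — cyclobutadiene is antiaromatic and distorts to a rectangle.
Ring B is fully conjugated (every ring atom contributes a p orbital); 3 ring double bonds give 6 π electrons. Since 6 = 4n+2 (n=1), ring B is aromatic (benzene ring).
Ring C has four sp³ carbons, so it is not fully conjugated — not aromatic (cyclohexane ring).
Ring D is fully conjugated (every ring atom contributes a p orbital); 3 ring double bonds give 6 π electrons. Since 6 = 4n+2 (n=1), ring D is aromatic (benzene ring).
Ring E has one sp³ carbon, so it is not fully conjugated — not aromatic (cyclopentene ring).
Ring F is fully conjugated (every ring atom contributes a p orbital); 2 ring double bonds (4 π electrons) plus a heteroatom lone pair (2) give 6 π electrons. 6 = 4(1)+2, so ring F is aromatic (thiazole).
Ring G has only sp² ring atoms; a planar conformation would have a fully conjugated π system of 4 electrons. But 4 = 4(1), which is 4n not 4n+2, so ring G is not aromatic (cyclobutadiene) — cyclobutadiene is antiaromatic and distorts to a rectangle.
Aromatic: B, D, F. Total: 3.

3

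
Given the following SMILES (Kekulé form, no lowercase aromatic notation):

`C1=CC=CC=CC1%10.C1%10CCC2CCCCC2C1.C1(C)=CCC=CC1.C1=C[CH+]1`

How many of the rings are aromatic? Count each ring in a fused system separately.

1

The SMILES encodes a seven-membered carbon ring with three C=C double bonds and one sp³ carbon; two fused six-membered saturated carbon rings; a six-membered carbon ring with two isolated C=C double bonds and two sp³ carbons; a three-membered all-carbon ring bearing a positive charge on one carbon, with one C=C double bond.
The 7-membered ring has one sp³ carbon, so it is not fully conjugated — not aromatic (cycloheptatriene).
The 6-membered ring has only sp³ atoms, so it is not fully conjugated — not aromatic (cyclohexane ring).
The second 6-membered ring has only sp³ atoms, so it is not fully conjugated — not aromatic (cyclohexane ring).
The third 6-membered ring has two sp³ carbons, so it is not fully conjugated — not aromatic (1,4-cyclohexadiene).
The 3-membered ring has a continuous p-orbital overlap around the ring; 1 ring double bond (2 π electrons) plus the carbocation's empty p orbital (0, but keeps the ring conjugated) give 2 π electrons. That satisfies 4n+2 with n=0, so it is aromatic (cyclopropenyl cation).
1 of the 5 rings is aromatic. Total: 1.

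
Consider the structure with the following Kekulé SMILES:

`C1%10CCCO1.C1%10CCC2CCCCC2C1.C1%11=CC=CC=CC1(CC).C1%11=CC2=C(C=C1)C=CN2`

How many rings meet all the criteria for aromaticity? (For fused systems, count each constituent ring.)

The SMILES encodes a five-membered saturated ring of four carbons and one oxygen; two fused six-membered saturated carbon rings; a seven-membered carbon ring with three C=C double bonds and one sp³ carbon; a six-membered carbon ring with three alternating C=C double bonds, fused to a five-membered ring containing one N–H nitrogen and two C=C double bonds.
The 5-membered ring with one oxygen has only sp³ atoms, so it is not fully conjugated — not aromatic (tetrahydrofuran).
The 6-membered ring has only sp³ atoms, so it is not fully conjugated — not aromatic (cyclohexane ring).
The second 6-membered ring has only sp³ atoms, so it is not fully conjugated — not aromatic (cyclohexane ring).
The 7-membered ring has one sp³ carbon, so it is not fully conjugated — not aromatic (cycloheptatriene).
The fused 6/5-membered bicyclic (with one N–H) is a single π system with 9 sp² atoms and 10 π electrons from ring double bonds plus a heteroatom lone pair. 10 = 4(2)+2, so the system is aromatic and both rings count as aromatic (indole).
2 of the 6 rings are aromatic. Total: 2.

2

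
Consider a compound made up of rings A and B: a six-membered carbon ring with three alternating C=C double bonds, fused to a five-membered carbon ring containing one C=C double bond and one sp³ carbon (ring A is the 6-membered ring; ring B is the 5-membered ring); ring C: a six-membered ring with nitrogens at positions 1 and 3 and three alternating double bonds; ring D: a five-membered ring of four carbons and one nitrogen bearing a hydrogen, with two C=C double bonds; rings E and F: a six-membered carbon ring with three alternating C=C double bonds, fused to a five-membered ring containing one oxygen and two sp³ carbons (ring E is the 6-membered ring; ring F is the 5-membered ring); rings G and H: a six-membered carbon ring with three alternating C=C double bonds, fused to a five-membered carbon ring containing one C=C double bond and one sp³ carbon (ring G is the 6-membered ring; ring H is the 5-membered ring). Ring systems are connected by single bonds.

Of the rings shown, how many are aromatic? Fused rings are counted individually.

Ring A has a continuous p-orbital overlap around the ring; 3 ring double bonds give 6 π electrons. Since 6 = 4n+2 (n=1), ring A is aromatic (benzene ring).
Ring B has one sp³ carbon, so it is not fully conjugated — not aromatic (cyclopentene ring).
Ring C has a continuous p-orbital overlap around the ring; 3 ring double bonds give 6 π electrons. That satisfies 4n+2 with n=1, so ring C is aromatic (pyrimidine).
Ring D is fully conjugated (every ring atom contributes a p orbital); 2 ring double bonds (4 π electrons) plus a heteroatom lone pair (2) give 6 π electrons. That satisfies 4n+2 with n=1, so ring D is aromatic (pyrrole).
Ring E has a continuous p-orbital overlap around the ring; 3 ring double bonds give 6 π electrons. 6 = 4(1)+2, so ring E is aromatic (benzene ring).
Ring F has two sp³ carbons, so it is not fully conjugated — not aromatic (oxolane ring).
Ring G is fully conjugated (every ring atom contributes a p orbital); 3 ring double bonds give 6 π electrons. Since 6 = 4n+2 (n=1), ring G is aromatic (benzene ring).
Ring H has one sp³ carbon, so it is not fully conjugated — not aromatic (cyclopentene ring).
Aromatic: A, C, D, E, G. Total: 5.

5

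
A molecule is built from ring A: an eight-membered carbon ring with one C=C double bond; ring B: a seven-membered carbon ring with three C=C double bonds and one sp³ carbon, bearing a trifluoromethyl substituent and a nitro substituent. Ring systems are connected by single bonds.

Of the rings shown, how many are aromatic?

Ring A has six sp³ carbons, so it is not fully conjugated — not aromatic (cyclooctene).
Ring B has one sp³ carbon, so it is not fully conjugated — not aromatic (cycloheptatriene).
No ring is aromatic. Total: 0.

0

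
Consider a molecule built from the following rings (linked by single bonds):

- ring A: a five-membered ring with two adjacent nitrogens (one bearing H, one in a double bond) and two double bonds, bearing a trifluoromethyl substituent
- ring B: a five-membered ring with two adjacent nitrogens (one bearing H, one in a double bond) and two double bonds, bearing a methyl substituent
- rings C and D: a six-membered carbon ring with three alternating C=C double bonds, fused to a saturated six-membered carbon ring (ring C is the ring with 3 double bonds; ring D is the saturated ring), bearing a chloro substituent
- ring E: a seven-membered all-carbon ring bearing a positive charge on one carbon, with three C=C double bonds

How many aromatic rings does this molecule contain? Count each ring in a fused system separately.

4

Ring A has a continuous p-orbital overlap around the ring; 2 ring double bonds (4 π electrons) plus a heteroatom lone pair (2) give 6 π electrons. 6 = 4(1)+2, so ring A is aromatic (pyrazole).
Ring B has a continuous p-orbital overlap around the ring; 2 ring double bonds (4 π electrons) plus a heteroatom lone pair (2) give 6 π electrons. Since 6 = 4n+2 (n=1), ring B is aromatic (pyrazole).
Ring C is planar and fully conjugated; 3 ring double bonds give 6 π electrons. 6 = 4(1)+2, so ring C is aromatic (benzene ring).
Ring D has four sp³ carbons, so it is not fully conjugated — not aromatic (cyclohexane ring).
Ring E is fully conjugated (every ring atom contributes a p orbital); 3 ring double bonds (6 π electrons) plus the carbocation's empty p orbital (0, but keeps the ring conjugated) give 6 π electrons. Since 6 = 4n+2 (n=1), ring E is aromatic (tropylium cation).
Aromatic: A, B, C, E. Total: 4.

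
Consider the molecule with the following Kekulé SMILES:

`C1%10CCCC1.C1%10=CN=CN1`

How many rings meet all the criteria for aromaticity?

1

The SMILES encodes a five-membered saturated carbon ring; a five-membered ring with nitrogens at positions 1 and 3 (one bearing H, one in a C=N bond) and two double bonds.
The 5-membered ring has only sp³ atoms, so it is not fully conjugated — not aromatic (cyclopentane).
The 5-membered ring with two nitrogens (one N–H, one =N–) is planar and fully conjugated; 2 ring double bonds (4 π electrons) plus a heteroatom lone pair (2) give 6 π electrons. That satisfies 4n+2 with n=1, so it is aromatic (imidazole).
1 of the 2 rings is aromatic. Total: 1.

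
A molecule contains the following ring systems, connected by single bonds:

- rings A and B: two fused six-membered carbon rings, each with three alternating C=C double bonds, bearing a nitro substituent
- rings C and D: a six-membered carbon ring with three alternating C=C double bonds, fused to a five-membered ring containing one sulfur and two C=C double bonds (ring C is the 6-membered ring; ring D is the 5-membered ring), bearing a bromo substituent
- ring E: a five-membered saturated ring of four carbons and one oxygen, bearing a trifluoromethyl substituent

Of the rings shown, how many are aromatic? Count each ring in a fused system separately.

4

Rings A and B form a fused bicyclic system with 10 sp² atoms and 10 π electrons from ring double bonds. 10 = 4(2)+2, so the system is aromatic and both rings count as aromatic (naphthalene).
Rings C and D form a fused bicyclic system (with one sulfur) with 9 sp² atoms and 10 π electrons from ring double bonds plus a heteroatom lone pair. 10 = 4(2)+2, so the system is aromatic and both rings count as aromatic (benzothiophene).
Ring E has only sp³ atoms, so it is not fully conjugated — not aromatic (tetrahydrofuran).
Aromatic: A, B, C, D. Total: 4.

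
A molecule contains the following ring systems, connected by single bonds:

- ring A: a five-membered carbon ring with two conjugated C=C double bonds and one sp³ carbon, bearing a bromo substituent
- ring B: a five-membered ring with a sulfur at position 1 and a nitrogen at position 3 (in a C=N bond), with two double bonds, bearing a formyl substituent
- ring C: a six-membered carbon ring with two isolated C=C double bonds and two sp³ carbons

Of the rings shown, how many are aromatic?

1

Ring A has one sp³ carbon, so it is not fully conjugated — not aromatic (cyclopentadiene).
Ring B has a continuous p-orbital overlap around the ring; 2 ring double bonds (4 π electrons) plus a heteroatom lone pair (2) give 6 π electrons. Since 6 = 4n+2 (n=1), ring B is aromatic (thiazole).
Ring C has two sp³ carbons, so it is not fully conjugated — not aromatic (1,4-cyclohexadiene).
Aromatic: B. Total: 1.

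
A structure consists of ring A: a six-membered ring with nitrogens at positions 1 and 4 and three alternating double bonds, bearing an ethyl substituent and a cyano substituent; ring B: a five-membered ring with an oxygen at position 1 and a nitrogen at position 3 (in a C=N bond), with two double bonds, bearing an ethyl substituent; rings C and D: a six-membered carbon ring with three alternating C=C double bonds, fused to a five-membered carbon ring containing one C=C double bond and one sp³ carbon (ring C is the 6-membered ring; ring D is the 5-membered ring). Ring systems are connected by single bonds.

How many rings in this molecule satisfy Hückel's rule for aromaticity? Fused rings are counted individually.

3

Ring A is fully conjugated (every ring atom contributes a p orbital); 3 ring double bonds give 6 π electrons. That satisfies 4n+2 with n=1, so ring A is aromatic (pyrazine).
Ring B has a continuous p-orbital overlap around the ring; 2 ring double bonds (4 π electrons) plus a heteroatom lone pair (2) give 6 π electrons. That satisfies 4n+2 with n=1, so ring B is aromatic (oxazole).
Ring C is fully conjugated (every ring atom contributes a p orbital); 3 ring double bonds give 6 π electrons. 6 = 4(1)+2, so ring C is aromatic (benzene ring).
Ring D has one sp³ carbon, so it is not fully conjugated — not aromatic (cyclopentene ring).
Aromatic: A, B, C. Total: 3.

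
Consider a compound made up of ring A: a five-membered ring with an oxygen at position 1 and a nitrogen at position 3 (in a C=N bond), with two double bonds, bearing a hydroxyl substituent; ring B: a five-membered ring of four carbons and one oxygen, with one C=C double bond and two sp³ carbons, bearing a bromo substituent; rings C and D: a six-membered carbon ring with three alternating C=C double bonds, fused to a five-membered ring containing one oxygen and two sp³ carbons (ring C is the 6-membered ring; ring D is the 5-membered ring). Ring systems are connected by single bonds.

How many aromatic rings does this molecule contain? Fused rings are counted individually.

Ring A is planar and fully conjugated; 2 ring double bonds (4 π electrons) plus a heteroatom lone pair (2) give 6 π electrons. Since 6 = 4n+2 (n=1), ring A is aromatic (oxazole).
Ring B has two sp³ carbons, so it is not fully conjugated — not aromatic (2,3-dihydrofuran).
Ring C is fully conjugated (every ring atom contributes a p orbital); 3 ring double bonds give 6 π electrons. That satisfies 4n+2 with n=1, so ring C is aromatic (benzene ring).
Ring D has two sp³ carbons, so it is not fully conjugated — not aromatic (oxolane ring).
Aromatic: A, C. Total: 2.

2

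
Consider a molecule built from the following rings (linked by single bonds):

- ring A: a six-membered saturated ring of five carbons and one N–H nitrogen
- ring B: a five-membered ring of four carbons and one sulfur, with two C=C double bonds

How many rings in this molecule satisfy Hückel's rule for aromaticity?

1

Ring A has only sp³ atoms, so it is not fully conjugated — not aromatic (piperidine).
Ring B is planar and fully conjugated; 2 ring double bonds (4 π electrons) plus a heteroatom lone pair (2) give 6 π electrons. 6 = 4(1)+2, so ring B is aromatic (thiophene).
Aromatic: B. Total: 1.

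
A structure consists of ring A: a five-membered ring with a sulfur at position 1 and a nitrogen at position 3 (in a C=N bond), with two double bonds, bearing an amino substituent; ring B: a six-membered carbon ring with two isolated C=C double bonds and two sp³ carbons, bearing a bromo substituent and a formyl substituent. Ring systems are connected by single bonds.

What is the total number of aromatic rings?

1

Ring A has a continuous p-orbital overlap around the ring; 2 ring double bonds (4 π electrons) plus a heteroatom lone pair (2) give 6 π electrons. That satisfies 4n+2 with n=1, so ring A is aromatic (thiazole).
Ring B has two sp³ carbons, so it is not fully conjugated — not aromatic (1,4-cyclohexadiene).
Aromatic: A. Total: 1.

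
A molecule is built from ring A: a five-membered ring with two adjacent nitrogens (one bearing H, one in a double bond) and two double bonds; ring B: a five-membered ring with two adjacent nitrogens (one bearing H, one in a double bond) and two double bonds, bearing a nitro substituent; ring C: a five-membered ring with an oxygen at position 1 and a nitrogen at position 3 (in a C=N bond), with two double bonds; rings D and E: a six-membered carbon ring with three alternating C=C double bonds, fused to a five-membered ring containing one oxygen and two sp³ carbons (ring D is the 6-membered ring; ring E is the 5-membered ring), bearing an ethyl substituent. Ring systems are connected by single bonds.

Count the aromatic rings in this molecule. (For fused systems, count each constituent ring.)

4

Ring A has a continuous p-orbital overlap around the ring; 2 ring double bonds (4 π electrons) plus a heteroatom lone pair (2) give 6 π electrons. Since 6 = 4n+2 (n=1), ring A is aromatic (pyrazole).
Ring B has a continuous p-orbital overlap around the ring; 2 ring double bonds (4 π electrons) plus a heteroatom lone pair (2) give 6 π electrons. 6 = 4(1)+2, so ring B is aromatic (pyrazole).
Ring C is planar and fully conjugated; 2 ring double bonds (4 π electrons) plus a heteroatom lone pair (2) give 6 π electrons. Since 6 = 4n+2 (n=1), ring C is aromatic (oxazole).
Ring D is planar and fully conjugated; 3 ring double bonds give 6 π electrons. 6 = 4(1)+2, so ring D is aromatic (benzene ring).
Ring E has two sp³ carbons, so it is not fully conjugated — not aromatic (oxolane ring).
Aromatic: A, B, C, D. Total: 4.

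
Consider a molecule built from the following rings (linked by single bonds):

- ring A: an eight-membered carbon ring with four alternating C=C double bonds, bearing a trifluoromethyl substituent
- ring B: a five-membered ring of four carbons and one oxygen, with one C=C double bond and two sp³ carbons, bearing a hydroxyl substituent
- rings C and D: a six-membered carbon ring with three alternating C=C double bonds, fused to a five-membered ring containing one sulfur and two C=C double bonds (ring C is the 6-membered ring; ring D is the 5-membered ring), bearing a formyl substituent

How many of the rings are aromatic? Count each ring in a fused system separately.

Ring A has only sp² ring atoms; a planar conformation would have a fully conjugated π system of 8 electrons. But 8 = 4(2), which is 4n not 4n+2, so ring A is not aromatic (cyclooctatetraene) — cyclooctatetraene distorts into a non-planar tub to avoid antiaromaticity.
Ring B has two sp³ carbons, so it is not fully conjugated — not aromatic (2,3-dihydrofuran).
Rings C and D form a fused bicyclic system (with one sulfur) with 9 sp² atoms and 10 π electrons from ring double bonds plus a heteroatom lone pair. 10 = 4(2)+2, so the system is aromatic and both rings count as aromatic (benzothiophene).
Aromatic: C, D. Total: 2.

2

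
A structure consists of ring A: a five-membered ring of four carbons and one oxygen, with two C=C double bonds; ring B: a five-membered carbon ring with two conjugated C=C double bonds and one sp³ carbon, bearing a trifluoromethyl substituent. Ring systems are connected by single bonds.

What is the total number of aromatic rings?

1

Ring A is planar and fully conjugated; 2 ring double bonds (4 π electrons) plus a heteroatom lone pair (2) give 6 π electrons. That satisfies 4n+2 with n=1, so ring A is aromatic (furan).
Ring B has one sp³ carbon, so it is not fully conjugated — not aromatic (cyclopentadiene).
Aromatic: A. Total: 1.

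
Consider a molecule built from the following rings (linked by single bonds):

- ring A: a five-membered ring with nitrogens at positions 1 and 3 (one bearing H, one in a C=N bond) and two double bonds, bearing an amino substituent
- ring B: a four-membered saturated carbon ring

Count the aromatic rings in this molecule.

Ring A is fully conjugated (every ring atom contributes a p orbital); 2 ring double bonds (4 π electrons) plus a heteroatom lone pair (2) give 6 π electrons. Since 6 = 4n+2 (n=1), ring A is aromatic (imidazole).
Ring B has only sp³ atoms, so it is not fully conjugated — not aromatic (cyclobutane).
Aromatic: A. Total: 1.

1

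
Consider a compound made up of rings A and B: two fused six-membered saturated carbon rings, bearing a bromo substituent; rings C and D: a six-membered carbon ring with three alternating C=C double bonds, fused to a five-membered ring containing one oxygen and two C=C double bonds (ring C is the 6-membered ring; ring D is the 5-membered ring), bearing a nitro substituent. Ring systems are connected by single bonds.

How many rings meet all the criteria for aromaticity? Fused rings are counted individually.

Ring A has only sp³ atoms, so it is not fully conjugated — not aromatic (cyclohexane ring).
Ring B has only sp³ atoms, so it is not fully conjugated — not aromatic (cyclohexane ring).
Rings C and D form a fused bicyclic system (with one oxygen) with 9 sp² atoms and 10 π electrons from ring double bonds plus a heteroatom lone pair. 10 = 4(2)+2, so the system is aromatic and both rings count as aromatic (benzofuran).
Aromatic: C, D. Total: 2.

2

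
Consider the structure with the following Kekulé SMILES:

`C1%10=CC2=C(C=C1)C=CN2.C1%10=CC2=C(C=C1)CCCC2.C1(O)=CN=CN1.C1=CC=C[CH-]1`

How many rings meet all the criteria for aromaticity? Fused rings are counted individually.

The SMILES encodes a six-membered carbon ring with three alternating C=C double bonds, fused to a five-membered ring containing one N–H nitrogen and two C=C double bonds; a six-membered carbon ring with three alternating C=C double bonds, fused to a saturated six-membered carbon ring; a five-membered ring with nitrogens at positions 1 and 3 (one bearing H, one in a C=N bond) and two double bonds; a five-membered all-carbon ring bearing a negative charge on one carbon, with two C=C double bonds.
The fused 6/5-membered bicyclic (with one N–H) is a single π system with 9 sp² atoms and 10 π electrons from ring double bonds plus a heteroatom lone pair. 10 = 4(2)+2, so the system is aromatic and both rings count as aromatic (indole).
The 6-membered ring is fully conjugated (every ring atom contributes a p orbital); 3 ring double bonds give 6 π electrons. 6 = 4(1)+2, so it is aromatic (benzene ring).
The second 6-membered ring has four sp³ carbons, so it is not fully conjugated — not aromatic (cyclohexane ring).
The 5-membered ring with two nitrogens (one N–H, one =N–) has a continuous p-orbital overlap around the ring; 2 ring double bonds (4 π electrons) plus a heteroatom lone pair (2) give 6 π electrons. That satisfies 4n+2 with n=1, so it is aromatic (imidazole).
The 5-membered ring is fully conjugated (every ring atom contributes a p orbital); 2 ring double bonds (4 π electrons) plus the carbanion lone pair (2) give 6 π electrons. That satisfies 4n+2 with n=1, so it is aromatic (cyclopentadienyl anion).
5 of the 6 rings are aromatic. Total: 5.

5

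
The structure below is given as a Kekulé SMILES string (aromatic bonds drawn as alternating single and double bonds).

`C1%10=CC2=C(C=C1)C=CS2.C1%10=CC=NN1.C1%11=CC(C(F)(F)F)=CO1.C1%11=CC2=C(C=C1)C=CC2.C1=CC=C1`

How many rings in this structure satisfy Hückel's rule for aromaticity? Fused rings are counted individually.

The SMILES encodes a six-membered carbon ring with three alternating C=C double bonds, fused to a five-membered ring containing one sulfur and two C=C double bonds; a five-membered ring with two adjacent nitrogens (one bearing H, one in a double bond) and two double bonds; a five-membered ring of four carbons and one oxygen, with two C=C double bonds; a six-membered carbon ring with three alternating C=C double bonds, fused to a five-membered carbon ring containing one C=C double bond and one sp³ carbon; a four-membered carbon ring with two alternating C=C double bonds.
The fused 6/5-membered bicyclic (with one sulfur) is a single π system with 9 sp² atoms and 10 π electrons from ring double bonds plus a heteroatom lone pair. 10 = 4(2)+2, so the system is aromatic and both rings count as aromatic (benzothiophene).
The 5-membered ring with two adjacent nitrogens (one N–H, one =N–) is planar and fully conjugated; 2 ring double bonds (4 π electrons) plus a heteroatom lone pair (2) give 6 π electrons. That satisfies 4n+2 with n=1, so it is aromatic (pyrazole).
The 5-membered ring with one oxygen is fully conjugated (every ring atom contributes a p orbital); 2 ring double bonds (4 π electrons) plus a heteroatom lone pair (2) give 6 π electrons. That satisfies 4n+2 with n=1, so it is aromatic (furan).
The 6-membered ring is fully conjugated (every ring atom contributes a p orbital); 3 ring double bonds give 6 π electrons. 6 = 4(1)+2, so it is aromatic (benzene ring).
The 5-membered ring has one sp³ carbon, so it is not fully conjugated — not aromatic (cyclopentene ring).
The 4-membered ring has only sp² ring atoms; a planar conformation would have a fully conjugated π system of 4 electrons. But 4 = 4(1), which is 4n not 4n+2, so it is not aromatic (cyclobutadiene) — cyclobutadiene is antiaromatic and distorts to a rectangle.
5 of the 7 rings are aromatic. Total: 5.

5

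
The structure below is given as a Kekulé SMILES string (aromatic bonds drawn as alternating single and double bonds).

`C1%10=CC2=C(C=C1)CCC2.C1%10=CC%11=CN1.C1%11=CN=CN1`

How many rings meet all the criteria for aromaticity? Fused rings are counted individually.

The SMILES encodes a six-membered carbon ring with three alternating C=C double bonds, fused to a saturated five-membered carbon ring; a five-membered ring of four carbons and one nitrogen bearing a hydrogen, with two C=C double bonds; a five-membered ring with nitrogens at positions 1 and 3 (one bearing H, one in a C=N bond) and two double bonds.
The 6-membered ring is fully conjugated (every ring atom contributes a p orbital); 3 ring double bonds give 6 π electrons. 6 = 4(1)+2, so it is aromatic (benzene ring).
The 5-membered ring has three sp³ carbons, so it is not fully conjugated — not aromatic (cyclopentane ring).
The 5-membered ring with one N–H is fully conjugated (every ring atom contributes a p orbital); 2 ring double bonds (4 π electrons) plus a heteroatom lone pair (2) give 6 π electrons. Since 6 = 4n+2 (n=1), it is aromatic (pyrrole).
The 5-membered ring with two nitrogens (one N–H, one =N–) has a continuous p-orbital overlap around the ring; 2 ring double bonds (4 π electrons) plus a heteroatom lone pair (2) give 6 π electrons. Since 6 = 4n+2 (n=1), it is aromatic (imidazole).
3 of the 4 rings are aromatic. Total: 3.

3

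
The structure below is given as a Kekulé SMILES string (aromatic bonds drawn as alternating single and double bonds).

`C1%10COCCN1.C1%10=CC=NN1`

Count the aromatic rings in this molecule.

The SMILES encodes a six-membered saturated ring with an oxygen and an N–H nitrogen at positions 1 and 4; a five-membered ring with two adjacent nitrogens (one bearing H, one in a double bond) and two double bonds.
The 6-membered ring with one oxygen and one N–H (1,4) has only sp³ atoms, so it is not fully conjugated — not aromatic (morpholine).
The 5-membered ring with two adjacent nitrogens (one N–H, one =N–) has a continuous p-orbital overlap around the ring; 2 ring double bonds (4 π electrons) plus a heteroatom lone pair (2) give 6 π electrons. Since 6 = 4n+2 (n=1), it is aromatic (pyrazole).
1 of the 2 rings is aromatic. Total: 1.

1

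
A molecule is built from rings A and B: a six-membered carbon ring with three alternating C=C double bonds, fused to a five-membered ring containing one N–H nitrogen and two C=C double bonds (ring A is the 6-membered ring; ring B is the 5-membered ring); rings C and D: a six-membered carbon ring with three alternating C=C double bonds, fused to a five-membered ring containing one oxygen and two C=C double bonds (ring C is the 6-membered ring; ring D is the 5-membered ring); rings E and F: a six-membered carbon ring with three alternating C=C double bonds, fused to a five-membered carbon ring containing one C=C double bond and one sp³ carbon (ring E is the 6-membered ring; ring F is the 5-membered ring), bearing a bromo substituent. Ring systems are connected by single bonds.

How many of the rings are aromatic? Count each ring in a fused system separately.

5

Rings A and B form a fused bicyclic system (with one N–H) with 9 sp² atoms and 10 π electrons from ring double bonds plus a heteroatom lone pair. 10 = 4(2)+2, so the system is aromatic and both rings count as aromatic (indole).
Rings C and D form a fused bicyclic system (with one oxygen) with 9 sp² atoms and 10 π electrons from ring double bonds plus a heteroatom lone pair. 10 = 4(2)+2, so the system is aromatic and both rings count as aromatic (benzofuran).
Ring E is fully conjugated (every ring atom contributes a p orbital); 3 ring double bonds give 6 π electrons. Since 6 = 4n+2 (n=1), ring E is aromatic (benzene ring).
Ring F has one sp³ carbon, so it is not fully conjugated — not aromatic (cyclopentene ring).
Aromatic: A, B, C, D, E. Total: 5.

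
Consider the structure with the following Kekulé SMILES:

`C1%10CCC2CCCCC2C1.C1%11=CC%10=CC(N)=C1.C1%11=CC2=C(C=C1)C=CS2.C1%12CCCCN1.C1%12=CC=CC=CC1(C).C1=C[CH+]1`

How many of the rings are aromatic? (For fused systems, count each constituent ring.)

4

The SMILES encodes two fused six-membered saturated carbon rings; a six-membered carbon ring with three alternating C=C double bonds; a six-membered carbon ring with three alternating C=C double bonds, fused to a five-membered ring containing one sulfur and two C=C double bonds; a six-membered saturated ring of five carbons and one N–H nitrogen; a seven-membered carbon ring with three C=C double bonds and one sp³ carbon; a three-membered all-carbon ring bearing a positive charge on one carbon, with one C=C double bond.
The 6-membered ring has only sp³ atoms, so it is not fully conjugated — not aromatic (cyclohexane ring).
The second 6-membered ring has only sp³ atoms, so it is not fully conjugated — not aromatic (cyclohexane ring).
The third 6-membered ring is fully conjugated (every ring atom contributes a p orbital); 3 ring double bonds give 6 π electrons. That satisfies 4n+2 with n=1, so it is aromatic (benzene).
The fused 6/5-membered bicyclic (with one sulfur) is a single π system with 9 sp² atoms and 10 π electrons from ring double bonds plus a heteroatom lone pair. 10 = 4(2)+2, so the system is aromatic and both rings count as aromatic (benzothiophene).
The 6-membered ring with one N–H has only sp³ atoms, so it is not fully conjugated — not aromatic (piperidine).
The 7-membered ring has one sp³ carbon, so it is not fully conjugated — not aromatic (cycloheptatriene).
The 3-membered ring is planar and fully conjugated; 1 ring double bond (2 π electrons) plus the carbocation's empty p orbital (0, but keeps the ring conjugated) give 2 π electrons. 2 = 4(0)+2, so it is aromatic (cyclopropenyl cation).
4 of the 8 rings are aromatic. Total: 4.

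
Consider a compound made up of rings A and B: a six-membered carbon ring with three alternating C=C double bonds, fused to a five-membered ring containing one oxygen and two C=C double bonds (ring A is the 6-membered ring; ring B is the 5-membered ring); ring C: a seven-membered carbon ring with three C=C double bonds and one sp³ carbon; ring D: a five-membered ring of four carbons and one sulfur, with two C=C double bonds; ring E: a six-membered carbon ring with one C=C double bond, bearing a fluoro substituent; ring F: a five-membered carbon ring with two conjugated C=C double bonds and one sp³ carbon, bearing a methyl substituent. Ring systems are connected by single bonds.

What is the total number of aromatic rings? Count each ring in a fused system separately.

3

Rings A and B form a fused bicyclic system (with one oxygen) with 9 sp² atoms and 10 π electrons from ring double bonds plus a heteroatom lone pair. 10 = 4(2)+2, so the system is aromatic and both rings count as aromatic (benzofuran).
Ring C has one sp³ carbon, so it is not fully conjugated — not aromatic (cycloheptatriene).
Ring D is fully conjugated (every ring atom contributes a p orbital); 2 ring double bonds (4 π electrons) plus a heteroatom lone pair (2) give 6 π electrons. 6 = 4(1)+2, so ring D is aromatic (thiophene).
Ring E has four sp³ carbons, so it is not fully conjugated — not aromatic (cyclohexene).
Ring F has one sp³ carbon, so it is not fully conjugated — not aromatic (cyclopentadiene).
Aromatic: A, B, D. Total: 3.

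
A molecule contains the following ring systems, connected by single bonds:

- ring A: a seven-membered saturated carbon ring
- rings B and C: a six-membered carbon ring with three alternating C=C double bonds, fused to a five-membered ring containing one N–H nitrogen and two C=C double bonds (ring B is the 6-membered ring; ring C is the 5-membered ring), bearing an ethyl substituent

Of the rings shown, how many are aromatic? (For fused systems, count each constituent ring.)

2

Ring A has only sp³ atoms, so it is not fully conjugated — not aromatic (cycloheptane).
Rings B and C form a fused bicyclic system (with one N–H) with 9 sp² atoms and 10 π electrons from ring double bonds plus a heteroatom lone pair. 10 = 4(2)+2, so the system is aromatic and both rings count as aromatic (indole).
Aromatic: B, C. Total: 2.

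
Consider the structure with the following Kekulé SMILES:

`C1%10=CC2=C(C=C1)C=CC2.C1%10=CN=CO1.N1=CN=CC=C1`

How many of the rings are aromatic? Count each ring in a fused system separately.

The SMILES encodes a six-membered carbon ring with three alternating C=C double bonds, fused to a five-membered carbon ring containing one C=C double bond and one sp³ carbon; a five-membered ring with an oxygen at position 1 and a nitrogen at position 3 (in a C=N bond), with two double bonds; a six-membered ring with nitrogens at positions 1 and 3 and three alternating double bonds.
The 6-membered ring is planar and fully conjugated; 3 ring double bonds give 6 π electrons. Since 6 = 4n+2 (n=1), it is aromatic (benzene ring).
The 5-membered ring has one sp³ carbon, so it is not fully conjugated — not aromatic (cyclopentene ring).
The 5-membered ring with one oxygen and one =N– is planar and fully conjugated; 2 ring double bonds (4 π electrons) plus a heteroatom lone pair (2) give 6 π electrons. Since 6 = 4n+2 (n=1), it is aromatic (oxazole).
The 6-membered ring with two nitrogens (1,3) is planar and fully conjugated; 3 ring double bonds give 6 π electrons. Since 6 = 4n+2 (n=1), it is aromatic (pyrimidine).
3 of the 4 rings are aromatic. Total: 3.

3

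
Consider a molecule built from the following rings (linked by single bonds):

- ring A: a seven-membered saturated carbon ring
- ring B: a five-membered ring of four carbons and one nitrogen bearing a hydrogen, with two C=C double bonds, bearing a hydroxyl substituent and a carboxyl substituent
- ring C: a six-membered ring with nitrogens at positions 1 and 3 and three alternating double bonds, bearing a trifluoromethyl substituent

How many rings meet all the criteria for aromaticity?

2

Ring A has only sp³ atoms, so it is not fully conjugated — not aromatic (cycloheptane).
Ring B is fully conjugated (every ring atom contributes a p orbital); 2 ring double bonds (4 π electrons) plus a heteroatom lone pair (2) give 6 π electrons. That satisfies 4n+2 with n=1, so ring B is aromatic (pyrrole).
Ring C is planar and fully conjugated; 3 ring double bonds give 6 π electrons. Since 6 = 4n+2 (n=1), ring C is aromatic (pyrimidine).
Aromatic: B, C. Total: 2.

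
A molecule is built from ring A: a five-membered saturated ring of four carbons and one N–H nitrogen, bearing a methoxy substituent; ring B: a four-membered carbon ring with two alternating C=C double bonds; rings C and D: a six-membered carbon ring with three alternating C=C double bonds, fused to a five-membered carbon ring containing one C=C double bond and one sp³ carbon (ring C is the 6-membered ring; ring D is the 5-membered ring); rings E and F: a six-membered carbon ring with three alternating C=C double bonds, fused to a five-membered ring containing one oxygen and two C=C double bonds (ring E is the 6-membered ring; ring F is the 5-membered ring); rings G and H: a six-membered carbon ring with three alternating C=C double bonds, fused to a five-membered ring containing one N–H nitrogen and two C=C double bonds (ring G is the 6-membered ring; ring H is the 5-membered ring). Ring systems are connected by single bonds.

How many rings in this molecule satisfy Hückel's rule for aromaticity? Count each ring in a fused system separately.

5

Ring A has only sp³ atoms, so it is not fully conjugated — not aromatic (pyrrolidine).
Ring B has only sp² ring atoms; a planar conformation would have a fully conjugated π system of 4 electrons. But 4 = 4(1), which is 4n not 4n+2, so ring B is not aromatic (cyclobutadiene) — cyclobutadiene is antiaromatic and distorts to a rectangle.
Ring C is planar and fully conjugated; 3 ring double bonds give 6 π electrons. Since 6 = 4n+2 (n=1), ring C is aromatic (benzene ring).
Ring D has one sp³ carbon, so it is not fully conjugated — not aromatic (cyclopentene ring).
Rings E and F form a fused bicyclic system (with one oxygen) with 9 sp² atoms and 10 π electrons from ring double bonds plus a heteroatom lone pair. 10 = 4(2)+2, so the system is aromatic and both rings count as aromatic (benzofuran).
Rings G and H form a fused bicyclic system (with one N–H) with 9 sp² atoms and 10 π electrons from ring double bonds plus a heteroatom lone pair. 10 = 4(2)+2, so the system is aromatic and both rings count as aromatic (indole).
Aromatic: C, E, F, G, H. Total: 5.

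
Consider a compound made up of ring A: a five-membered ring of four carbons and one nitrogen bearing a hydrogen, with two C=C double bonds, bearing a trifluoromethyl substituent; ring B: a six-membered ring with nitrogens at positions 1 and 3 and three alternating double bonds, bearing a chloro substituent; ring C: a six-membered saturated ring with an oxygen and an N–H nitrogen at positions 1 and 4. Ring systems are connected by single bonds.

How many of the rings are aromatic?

Ring A is fully conjugated (every ring atom contributes a p orbital); 2 ring double bonds (4 π electrons) plus a heteroatom lone pair (2) give 6 π electrons. 6 = 4(1)+2, so ring A is aromatic (pyrrole).
Ring B has a continuous p-orbital overlap around the ring; 3 ring double bonds give 6 π electrons. Since 6 = 4n+2 (n=1), ring B is aromatic (pyrimidine).
Ring C has only sp³ atoms, so it is not fully conjugated — not aromatic (morpholine).
Aromatic: A, B. Total: 2.

2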